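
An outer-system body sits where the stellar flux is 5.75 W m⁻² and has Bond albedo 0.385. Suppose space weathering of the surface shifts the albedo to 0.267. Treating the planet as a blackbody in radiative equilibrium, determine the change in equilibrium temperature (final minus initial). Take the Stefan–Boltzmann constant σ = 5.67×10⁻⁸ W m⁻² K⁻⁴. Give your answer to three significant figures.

Initial: T₁ = [S(1−0.385)/(4σ)]^(1/4) = 62.84 K.
After:  T₂ = [5.750·0.733/(4σ)]^(1/4) = 65.66 K.
ΔT = T₂ − T₁ = 2.819 K.

2.82 K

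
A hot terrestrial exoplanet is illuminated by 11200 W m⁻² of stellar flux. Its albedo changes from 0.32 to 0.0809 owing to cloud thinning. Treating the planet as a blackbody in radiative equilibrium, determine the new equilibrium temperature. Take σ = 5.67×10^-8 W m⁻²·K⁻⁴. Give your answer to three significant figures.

462 kelvin

With the new albedo, S(1−α₂)/4 = 2573 W m⁻², so T₂ = 461.6 K.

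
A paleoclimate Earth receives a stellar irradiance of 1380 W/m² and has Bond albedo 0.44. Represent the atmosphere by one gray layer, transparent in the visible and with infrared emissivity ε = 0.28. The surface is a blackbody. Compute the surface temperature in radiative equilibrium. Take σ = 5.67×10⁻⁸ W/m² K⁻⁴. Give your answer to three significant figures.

251 K

At the top of the atmosphere, σT_e⁴ = S(1−α)/4 = 193.2 W/m², giving T_e = 241.6 K.
For a single slab of emissivity ε, T_s⁴ = 2T_e⁴/(2−ε); thus T_s = 241.6·(1.163)^(1/4) = 250.9 K.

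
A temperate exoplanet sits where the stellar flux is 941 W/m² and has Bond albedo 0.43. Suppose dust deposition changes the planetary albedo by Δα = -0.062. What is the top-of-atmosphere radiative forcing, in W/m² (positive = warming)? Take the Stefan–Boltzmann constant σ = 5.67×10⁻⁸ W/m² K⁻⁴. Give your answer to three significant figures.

14.6 W/m²

TOA radiative forcing: ΔF = −S·Δα/4 = −941.0·(-0.062)/4 = 14.59 W/m².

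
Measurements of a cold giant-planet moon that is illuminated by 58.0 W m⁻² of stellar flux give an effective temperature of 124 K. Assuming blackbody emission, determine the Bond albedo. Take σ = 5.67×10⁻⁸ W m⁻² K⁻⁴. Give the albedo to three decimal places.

0.076

From σT⁴ = S(1−α)/4 we invert for α: 1−α = 4σT⁴/S.
σT⁴ = 13.41 W m⁻², so 4σT⁴ = 53.62 W m⁻².
Hence α = 1 − 53.62/58.00 = 0.0755.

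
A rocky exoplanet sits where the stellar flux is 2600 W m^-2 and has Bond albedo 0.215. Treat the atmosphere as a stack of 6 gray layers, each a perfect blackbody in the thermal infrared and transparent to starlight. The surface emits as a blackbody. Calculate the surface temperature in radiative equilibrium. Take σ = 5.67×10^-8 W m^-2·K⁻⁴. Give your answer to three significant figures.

The effective emission temperature is T_e = [S(1−α)/(4σ)]^¼ = 308.0 K.
For an N-layer opaque stack, T_s⁴ = (N+1)T_e⁴, hence T_s = (7)^(1/4)×308.0 K = 501.0 K.

501 K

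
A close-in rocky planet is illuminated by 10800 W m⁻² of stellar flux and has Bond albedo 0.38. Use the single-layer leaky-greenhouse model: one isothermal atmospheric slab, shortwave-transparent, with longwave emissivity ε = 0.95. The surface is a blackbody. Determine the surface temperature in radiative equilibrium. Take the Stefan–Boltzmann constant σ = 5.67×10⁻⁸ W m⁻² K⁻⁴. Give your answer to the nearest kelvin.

The planet radiates to space at T_e = [S(1−α)/(4σ)]^(1/4) = 414.5 K.
Surface balance with a leaky layer gives σT_s⁴ = σT_e⁴·2/(2−ε), so T_s = T_e·[2/(2−0.95)]^(1/4) = 487.0 K.

487 K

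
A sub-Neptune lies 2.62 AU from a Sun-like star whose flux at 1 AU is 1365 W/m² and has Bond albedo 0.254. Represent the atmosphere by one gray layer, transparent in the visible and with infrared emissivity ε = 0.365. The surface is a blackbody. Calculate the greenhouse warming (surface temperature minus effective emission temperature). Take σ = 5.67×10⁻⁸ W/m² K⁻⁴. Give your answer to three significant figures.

By the inverse-square law, S = 1365/2.62² = 198.9 W/m².
The planet radiates to space at T_e = [S(1−α)/(4σ)]^(1/4) = 159.9 K.
The surface balance (absorbed SW + ε·downward IR = σT_s⁴) with T_a⁴ = T_s⁴/2 reduces to T_s = T_e·[2/(2−ε)]^¼ = 168.2 K.
T_s − T_e = 168.2 − 159.9 = 8.263 K.

8.26 K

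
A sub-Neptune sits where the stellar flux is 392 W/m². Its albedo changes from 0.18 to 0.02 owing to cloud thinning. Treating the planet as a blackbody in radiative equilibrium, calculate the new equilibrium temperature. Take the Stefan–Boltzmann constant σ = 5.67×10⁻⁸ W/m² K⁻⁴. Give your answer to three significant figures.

203 kelvin

T₂ = [S(1−α₂)/(4σ)]^(1/4) = [392.0·0.98/(4σ)]^(1/4) = 202.9 K.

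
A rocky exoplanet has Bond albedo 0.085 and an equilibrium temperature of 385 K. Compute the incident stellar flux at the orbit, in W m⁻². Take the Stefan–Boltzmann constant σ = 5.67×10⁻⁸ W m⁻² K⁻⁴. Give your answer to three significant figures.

Invert the energy balance for S: S = 4σT⁴/(1−α).
σT⁴ = 5.67×10⁻⁸·(385)⁴ = 1246 W m⁻².
So S = 4×1246/(1−0.085) = 5446 W m⁻².

5450 W m⁻²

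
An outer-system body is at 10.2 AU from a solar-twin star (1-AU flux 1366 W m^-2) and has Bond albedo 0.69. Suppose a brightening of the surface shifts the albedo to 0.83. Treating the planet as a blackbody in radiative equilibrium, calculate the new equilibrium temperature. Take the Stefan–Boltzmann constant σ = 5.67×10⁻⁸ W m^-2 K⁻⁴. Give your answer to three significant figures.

By the inverse-square law, S = 1366/10.2² = 13.13 W m^-2.
T₂ = [S(1−α₂)/(4σ)]^(1/4) = [13.13·0.17/(4σ)]^(1/4) = 56.01 K.

56.0 kelvin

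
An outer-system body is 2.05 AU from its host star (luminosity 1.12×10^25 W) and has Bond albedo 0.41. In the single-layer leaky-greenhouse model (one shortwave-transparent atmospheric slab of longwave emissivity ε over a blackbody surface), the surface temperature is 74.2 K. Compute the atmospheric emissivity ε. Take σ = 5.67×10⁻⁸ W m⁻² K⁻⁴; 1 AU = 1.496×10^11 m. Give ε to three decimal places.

Orbital distance: d = 2.05 AU = 3.067×10^11 m.
S = L/(4πd²) = 9.476 W m⁻².
TOA balance gives T_e = 70.46 K.
Since (2−ε)/2 = (T_e/T_s)⁴ = 0.8133, ε = 0.3735.

0.373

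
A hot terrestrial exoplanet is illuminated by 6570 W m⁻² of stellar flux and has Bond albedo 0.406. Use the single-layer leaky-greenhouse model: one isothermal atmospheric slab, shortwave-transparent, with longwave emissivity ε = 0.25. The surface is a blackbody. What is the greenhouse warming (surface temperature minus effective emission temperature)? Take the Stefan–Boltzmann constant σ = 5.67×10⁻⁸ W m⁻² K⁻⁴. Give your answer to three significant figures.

At the top of the atmosphere, σT_e⁴ = S(1−α)/4 = 975.6 W m⁻², giving T_e = 362.2 K.
The surface balance (absorbed SW + ε·downward IR = σT_s⁴) with T_a⁴ = T_s⁴/2 reduces to T_s = T_e·[2/(2−ε)]^¼ = 374.5 K.
Greenhouse warming: T_s − T_e = 12.29 K.

12.3 K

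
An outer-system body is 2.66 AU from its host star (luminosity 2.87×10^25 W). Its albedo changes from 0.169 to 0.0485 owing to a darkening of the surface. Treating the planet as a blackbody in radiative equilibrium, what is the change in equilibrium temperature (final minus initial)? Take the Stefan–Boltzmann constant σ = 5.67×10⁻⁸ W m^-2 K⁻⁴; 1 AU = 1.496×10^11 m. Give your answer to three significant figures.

Orbital distance: d = 2.66 AU = 3.979×10^11 m.
Flux at the orbit: S = L/(4πd²) = 2.87×10^25/(4π·(3.98×10^11)²) = 14.42 W m^-2.
Before: T₁ = [14.42·0.831/(4σ)]^(1/4) = 85.26 K.
With α = 0.0485, T₂ = 88.20 K.
ΔT = T₂ − T₁ = 2.936 K.

2.94 K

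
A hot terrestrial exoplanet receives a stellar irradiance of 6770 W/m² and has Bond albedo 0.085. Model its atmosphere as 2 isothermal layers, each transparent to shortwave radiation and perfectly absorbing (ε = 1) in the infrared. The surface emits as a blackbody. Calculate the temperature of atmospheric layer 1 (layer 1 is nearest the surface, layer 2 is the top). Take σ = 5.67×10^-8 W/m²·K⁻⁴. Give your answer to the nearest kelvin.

483 K

Top-of-atmosphere balance: σT_e⁴ = S(1−α)/4 = 1549 W/m² → T_e = 406.5 K.
In the N-layer model, layer k (counted from the surface) has T_k = (N+1−k)^(1/4)·T_e.
With k = 1: T_1 = (2+1−1)^¼·406.5 K = 483.4 K.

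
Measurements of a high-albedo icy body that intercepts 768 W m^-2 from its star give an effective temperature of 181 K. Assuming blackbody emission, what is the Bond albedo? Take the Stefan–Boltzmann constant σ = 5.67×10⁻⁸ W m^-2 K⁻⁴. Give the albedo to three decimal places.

Energy balance: S(1−α)/4 = σT⁴, so 1−α = 4σT⁴/S.
σT⁴ = 60.86 W m^-2, so 4σT⁴ = 243.4 W m^-2.
1−α = 243.4/768.0 = 0.3170, so α = 0.6830.

0.683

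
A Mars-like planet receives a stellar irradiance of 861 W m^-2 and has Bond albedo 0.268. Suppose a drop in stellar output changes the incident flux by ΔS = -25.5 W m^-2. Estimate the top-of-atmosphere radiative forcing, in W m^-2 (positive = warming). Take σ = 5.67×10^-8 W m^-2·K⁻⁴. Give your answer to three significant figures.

ΔF = Δ[S(1−α)]/4 = (1−0.268)·-25.5/4 = -4.667 W m^-2.

-4.67 W m^-2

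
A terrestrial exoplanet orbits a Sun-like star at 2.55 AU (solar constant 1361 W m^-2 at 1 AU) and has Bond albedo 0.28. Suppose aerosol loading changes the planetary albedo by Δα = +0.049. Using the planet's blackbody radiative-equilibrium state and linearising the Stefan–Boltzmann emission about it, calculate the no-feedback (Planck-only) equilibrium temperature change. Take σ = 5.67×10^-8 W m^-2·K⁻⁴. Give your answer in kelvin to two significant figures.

-2.7 K

Flux at the orbit: S = 1361/(2.55)² = 209.3 W m^-2.
Unperturbed T_e = [209.3·(1−0.28)/(4σ)]^¼ = 160.6 K.
TOA radiative forcing: ΔF = −S·Δα/4 = −209.3·(+0.049)/4 = -2.564 W m^-2.
The Planck feedback parameter is 4σT_e³ = 0.9386 W m^-2/K.
So ΔT₀ = -2.564/0.9386 = -2.73 K.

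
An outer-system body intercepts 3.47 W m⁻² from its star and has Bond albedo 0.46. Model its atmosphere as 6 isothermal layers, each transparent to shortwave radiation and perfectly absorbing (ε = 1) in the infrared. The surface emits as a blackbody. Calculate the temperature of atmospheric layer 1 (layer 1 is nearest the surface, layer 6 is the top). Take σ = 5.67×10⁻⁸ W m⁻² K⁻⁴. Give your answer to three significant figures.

The effective emission temperature is T_e = [S(1−α)/(4σ)]^¼ = 53.61 K.
The net upward flux σT_e⁴ is constant between every pair of levels, so T_k⁴ = (N+1−k)T_e⁴.
T_1 = (6)^(1/4)·53.61 = 83.91 K.

83.9 K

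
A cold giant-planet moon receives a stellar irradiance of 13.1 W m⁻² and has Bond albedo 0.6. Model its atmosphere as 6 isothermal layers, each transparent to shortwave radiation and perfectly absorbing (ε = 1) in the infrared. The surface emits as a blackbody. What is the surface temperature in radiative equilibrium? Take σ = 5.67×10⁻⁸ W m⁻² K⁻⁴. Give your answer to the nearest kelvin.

113 K

OLR = S(1−α)/4 = 1.310 W m⁻²; the top layer radiates at T_e = 69.33 K.
With N = 6 opaque layers, T_s = (N+1)^(1/4)·T_e = 7^(1/4)·69.33 = 112.8 K.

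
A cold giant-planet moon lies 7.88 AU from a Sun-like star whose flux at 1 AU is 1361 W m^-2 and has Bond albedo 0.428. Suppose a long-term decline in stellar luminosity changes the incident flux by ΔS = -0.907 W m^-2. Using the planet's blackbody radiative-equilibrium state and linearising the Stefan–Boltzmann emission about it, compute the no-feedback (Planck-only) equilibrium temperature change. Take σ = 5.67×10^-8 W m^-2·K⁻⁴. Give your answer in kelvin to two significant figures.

-0.89 kelvin

Irradiance scales as 1/d², so S = 1361 W m^-2 × (1/7.88)² = 21.92 W m^-2.
The baseline emission temperature is T_e = 86.23 K.
Only a fraction (1−α) is absorbed and it's spread over 4πR², so ΔF = (1−α)ΔS/4 = -0.1297 W m^-2.
The Planck feedback parameter is 4σT_e³ = 0.1454 W m^-2/K.
Hence the no-feedback warming is ΔF/(4σT_e³) = -0.892 K.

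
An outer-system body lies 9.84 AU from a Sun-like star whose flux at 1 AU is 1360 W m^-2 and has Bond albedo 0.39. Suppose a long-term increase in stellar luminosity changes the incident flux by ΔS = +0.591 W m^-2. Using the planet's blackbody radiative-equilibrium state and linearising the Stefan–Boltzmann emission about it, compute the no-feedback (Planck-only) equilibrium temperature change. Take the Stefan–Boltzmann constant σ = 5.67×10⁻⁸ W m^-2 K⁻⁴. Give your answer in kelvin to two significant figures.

Irradiance scales as 1/d², so S = 1360 W m^-2 × (1/9.84)² = 14.05 W m^-2.
Reference equilibrium: T_e = [S(1−α)/(4σ)]^(1/4) = 78.40 K.
TOA radiative forcing: ΔF = (1−α)ΔS/4 = 0.61·(+0.591)/4 = 0.09013 W m^-2.
Linearising σT⁴ gives d(σT⁴)/dT = 4σT_e³ = 0.1093 W m^-2 per K.
So ΔT₀ = 0.09013/0.1093 = 0.825 K.

0.82 K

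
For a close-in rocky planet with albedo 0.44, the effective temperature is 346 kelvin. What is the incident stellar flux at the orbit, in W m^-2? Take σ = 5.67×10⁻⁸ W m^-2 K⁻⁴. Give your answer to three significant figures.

5800 W m^-2

From S(1−α)/4 = σT⁴: S = 4σT⁴/(1−α).
σT⁴ = 5.67×10⁻⁸·(346)⁴ = 812.6 W m^-2.
So S = 4×812.6/(1−0.44) = 5804 W m^-2.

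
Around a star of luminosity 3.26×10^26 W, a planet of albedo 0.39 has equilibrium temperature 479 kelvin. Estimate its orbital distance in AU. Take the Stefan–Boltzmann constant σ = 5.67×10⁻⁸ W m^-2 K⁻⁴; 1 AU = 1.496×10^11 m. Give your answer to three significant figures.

0.243 AU

The flux needed for this T is 4σT⁴/(1−0.39) = 19570 W m^-2.
From L = 4πd²S, d = √(3.26×10^26/(4π·19570)) = 3.641×10^10 m = 0.2434 AU.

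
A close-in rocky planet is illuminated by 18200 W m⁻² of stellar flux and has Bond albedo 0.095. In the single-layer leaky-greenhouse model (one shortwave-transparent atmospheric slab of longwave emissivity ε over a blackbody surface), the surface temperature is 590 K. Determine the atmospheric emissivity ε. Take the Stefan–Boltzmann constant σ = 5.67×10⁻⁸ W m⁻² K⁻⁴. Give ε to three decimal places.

0.801

TOA balance gives T_e = 519.1 K.
T_s⁴ = T_e⁴·2/(2−ε) → ε = 2 − 2(T_e/T_s)⁴ = 2 − 2·(519.1/590)⁴ = 0.8013.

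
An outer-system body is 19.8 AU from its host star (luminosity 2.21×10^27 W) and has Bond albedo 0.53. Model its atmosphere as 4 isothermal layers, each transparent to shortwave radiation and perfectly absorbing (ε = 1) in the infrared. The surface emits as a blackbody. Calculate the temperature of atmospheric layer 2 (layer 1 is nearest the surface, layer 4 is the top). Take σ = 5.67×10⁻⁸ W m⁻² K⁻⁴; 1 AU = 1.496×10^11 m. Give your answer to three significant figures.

106 kelvin

d = 19.8 × 1.496×10^11 m = 2.962×10^12 m.
Flux at the orbit: S = L/(4πd²) = 2.21×10^27/(4π·(2.96×10^12)²) = 20.04 W m⁻².
Top-of-atmosphere balance: σT_e⁴ = S(1−α)/4 = 2.355 W m⁻² → T_e = 80.28 K.
In the N-layer model, layer k (counted from the surface) has T_k = (N+1−k)^(1/4)·T_e.
With k = 2: T_2 = (4+1−2)^¼·80.28 K = 105.7 K.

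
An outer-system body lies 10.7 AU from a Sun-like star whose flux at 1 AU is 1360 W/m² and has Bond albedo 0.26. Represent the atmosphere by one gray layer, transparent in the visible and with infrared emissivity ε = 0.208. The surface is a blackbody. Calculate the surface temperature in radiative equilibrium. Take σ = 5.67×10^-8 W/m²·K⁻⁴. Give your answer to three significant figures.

By the inverse-square law, S = 1360/10.7² = 11.88 W/m².
At the top of the atmosphere, σT_e⁴ = S(1−α)/4 = 2.198 W/m², giving T_e = 78.90 K.
Surface balance with a leaky layer gives σT_s⁴ = σT_e⁴·2/(2−ε), so T_s = T_e·[2/(2−0.208)]^(1/4) = 81.10 K.

81.1 kelvin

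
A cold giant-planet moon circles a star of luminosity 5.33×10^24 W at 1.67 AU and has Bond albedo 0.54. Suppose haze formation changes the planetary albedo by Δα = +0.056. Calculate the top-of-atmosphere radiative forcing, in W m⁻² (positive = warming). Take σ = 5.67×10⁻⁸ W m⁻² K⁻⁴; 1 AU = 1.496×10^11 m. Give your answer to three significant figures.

-0.0951 W m⁻²

d = 1.67 × 1.496×10^11 m = 2.498×10^11 m.
Spreading L over a sphere of radius d: S = 5.33×10^24/(4π·2.50×10^11²) = 6.795 W m⁻².
TOA radiative forcing: ΔF = −S·Δα/4 = −6.795·(+0.056)/4 = -0.09514 W m⁻².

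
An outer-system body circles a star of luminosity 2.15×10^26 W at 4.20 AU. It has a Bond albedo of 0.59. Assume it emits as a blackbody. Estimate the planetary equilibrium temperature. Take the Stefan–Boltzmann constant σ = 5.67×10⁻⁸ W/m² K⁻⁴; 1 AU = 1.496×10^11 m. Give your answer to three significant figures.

d = 4.20 × 1.496×10^11 m = 6.283×10^11 m.
S = L/(4πd²) = 43.34 W/m².
The planet absorbs (1−α)S over its disc πR² and re-emits over 4πR², so the mean absorbed flux is (1−0.59)·43.34/4 = 4.442 W/m².
In equilibrium σT⁴ equals this, so T = 94.08 K.

94.1 K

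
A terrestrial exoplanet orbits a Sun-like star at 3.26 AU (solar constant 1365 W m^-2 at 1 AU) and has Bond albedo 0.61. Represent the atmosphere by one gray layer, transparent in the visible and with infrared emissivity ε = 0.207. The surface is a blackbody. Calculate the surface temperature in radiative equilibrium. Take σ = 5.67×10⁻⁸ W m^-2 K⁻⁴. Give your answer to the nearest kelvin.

By the inverse-square law, S = 1365/3.26² = 128.4 W m^-2.
At the top of the atmosphere, σT_e⁴ = S(1−α)/4 = 12.52 W m^-2, giving T_e = 121.9 K.
For a single slab of emissivity ε, T_s⁴ = 2T_e⁴/(2−ε); thus T_s = 121.9·(1.115)^(1/4) = 125.3 K.

125 K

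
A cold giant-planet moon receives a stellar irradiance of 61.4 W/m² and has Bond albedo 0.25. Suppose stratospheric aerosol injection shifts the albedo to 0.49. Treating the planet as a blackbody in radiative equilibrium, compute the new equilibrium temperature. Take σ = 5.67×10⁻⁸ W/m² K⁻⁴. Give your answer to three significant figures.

108 kelvin

New equilibrium: T₂ = [(1−0.49)·61.40/(4σ)]^(1/4) = 108.4 K.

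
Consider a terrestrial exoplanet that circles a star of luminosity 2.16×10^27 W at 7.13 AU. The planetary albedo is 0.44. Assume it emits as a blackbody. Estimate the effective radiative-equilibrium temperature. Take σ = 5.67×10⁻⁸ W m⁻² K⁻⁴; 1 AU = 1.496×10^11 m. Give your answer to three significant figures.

Orbital distance: d = 7.13 AU = 1.067×10^12 m.
Spreading L over a sphere of radius d: S = 2.16×10^27/(4π·1.07×10^12²) = 151.1 W m⁻².
Averaging over the sphere, the absorbed flux is S(1−α)/4 = 21.15 W m⁻².
In equilibrium σT⁴ equals this, so T = 139.0 K.

139 K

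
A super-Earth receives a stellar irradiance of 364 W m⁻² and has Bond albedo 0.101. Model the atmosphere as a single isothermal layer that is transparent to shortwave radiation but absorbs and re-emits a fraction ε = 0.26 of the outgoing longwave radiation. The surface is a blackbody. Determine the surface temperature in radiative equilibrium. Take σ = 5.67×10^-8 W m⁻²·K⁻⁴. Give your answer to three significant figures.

The planet radiates to space at T_e = [S(1−α)/(4σ)]^(1/4) = 194.9 K.
For a single slab of emissivity ε, T_s⁴ = 2T_e⁴/(2−ε); thus T_s = 194.9·(1.149)^(1/4) = 201.8 K.

202 K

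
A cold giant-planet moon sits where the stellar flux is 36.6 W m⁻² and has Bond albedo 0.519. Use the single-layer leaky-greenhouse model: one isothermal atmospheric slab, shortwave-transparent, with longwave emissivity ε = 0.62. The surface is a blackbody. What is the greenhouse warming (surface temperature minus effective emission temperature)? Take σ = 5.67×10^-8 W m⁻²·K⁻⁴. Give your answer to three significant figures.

At the top of the atmosphere, σT_e⁴ = S(1−α)/4 = 4.401 W m⁻², giving T_e = 93.86 K.
For a single slab of emissivity ε, T_s⁴ = 2T_e⁴/(2−ε); thus T_s = 93.86·(1.449)^(1/4) = 103.0 K.
Greenhouse warming: T_s − T_e = 9.124 K.

9.12 K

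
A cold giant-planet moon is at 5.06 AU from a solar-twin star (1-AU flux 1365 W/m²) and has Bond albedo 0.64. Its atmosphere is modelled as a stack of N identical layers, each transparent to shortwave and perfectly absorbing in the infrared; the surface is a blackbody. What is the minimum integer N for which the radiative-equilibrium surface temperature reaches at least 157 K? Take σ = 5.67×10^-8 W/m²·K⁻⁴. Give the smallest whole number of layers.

7

By the inverse-square law, S = 1365/5.06² = 53.31 W/m².
Top-of-atmosphere balance: σT_e⁴ = S(1−α)/4 = 4.798 W/m² → T_e = 95.91 K.
Since T_s⁴ = (N+1)T_e⁴, we need N ≥ (T_s/T_e)⁴ − 1 = 6.180.
The minimum whole number is N = 7.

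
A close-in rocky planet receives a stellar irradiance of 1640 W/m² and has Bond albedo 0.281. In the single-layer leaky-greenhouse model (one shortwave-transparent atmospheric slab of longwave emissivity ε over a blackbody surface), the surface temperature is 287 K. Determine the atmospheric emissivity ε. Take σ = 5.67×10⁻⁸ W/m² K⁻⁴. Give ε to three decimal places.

0.467

Effective temperature: T_e = [S(1−α)/(4σ)]^(1/4) = 268.5 K.
Since (2−ε)/2 = (T_e/T_s)⁴ = 0.7663, ε = 0.4674.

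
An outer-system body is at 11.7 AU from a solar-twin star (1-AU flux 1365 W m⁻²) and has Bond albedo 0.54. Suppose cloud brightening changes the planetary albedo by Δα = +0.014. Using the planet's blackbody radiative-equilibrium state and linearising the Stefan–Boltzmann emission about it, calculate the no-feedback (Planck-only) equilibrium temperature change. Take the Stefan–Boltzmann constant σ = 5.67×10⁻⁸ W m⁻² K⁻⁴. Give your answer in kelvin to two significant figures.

Flux at the orbit: S = 1365/(11.7)² = 9.972 W m⁻².
Unperturbed T_e = [9.972·(1−0.54)/(4σ)]^¼ = 67.06 K.
The change in absorbed flux is Δ[S(1−α)/4] = −SΔα/4 = -0.03490 W m⁻².
Planck response: λ_P = 4σT_e³ = 4·5.67×10⁻⁸·(67.06)³ = 0.06840 W m⁻²/K.
Hence the no-feedback warming is ΔF/(4σT_e³) = -0.510 K.

-0.51 K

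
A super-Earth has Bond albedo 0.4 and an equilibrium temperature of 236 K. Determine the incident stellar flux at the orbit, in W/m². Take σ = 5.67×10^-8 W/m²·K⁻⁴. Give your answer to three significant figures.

From S(1−α)/4 = σT⁴: S = 4σT⁴/(1−α).
σT⁴ = 5.67×10⁻⁸·(236)⁴ = 175.9 W/m².
S = 4·175.9/0.6 = 1173 W/m².

1170 W/m²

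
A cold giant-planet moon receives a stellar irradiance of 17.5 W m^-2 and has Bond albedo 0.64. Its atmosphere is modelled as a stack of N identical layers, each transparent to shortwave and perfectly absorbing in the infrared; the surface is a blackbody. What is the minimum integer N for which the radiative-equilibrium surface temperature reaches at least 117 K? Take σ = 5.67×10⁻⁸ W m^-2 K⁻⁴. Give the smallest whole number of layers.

OLR = S(1−α)/4 = 1.575 W m^-2; the top layer radiates at T_e = 72.60 K.
Since T_s⁴ = (N+1)T_e⁴, we need N ≥ (T_s/T_e)⁴ − 1 = 5.746.
The minimum whole number is N = 6.

6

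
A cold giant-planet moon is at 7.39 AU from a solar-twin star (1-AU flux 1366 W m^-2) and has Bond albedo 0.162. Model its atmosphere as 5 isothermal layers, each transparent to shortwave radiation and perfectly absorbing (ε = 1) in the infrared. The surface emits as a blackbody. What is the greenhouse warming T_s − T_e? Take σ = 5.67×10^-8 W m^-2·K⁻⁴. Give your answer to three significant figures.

55.4 kelvin

Irradiance scales as 1/d², so S = 1366 W m^-2 × (1/7.39)² = 25.01 W m^-2.
OLR = S(1−α)/4 = 5.240 W m^-2; the top layer radiates at T_e = 98.05 K.
Surface: T_s = (6)^¼·T_e = 153.5 K.
So the greenhouse effect raises the surface by 153.5 − 98.05 = 55.41 K.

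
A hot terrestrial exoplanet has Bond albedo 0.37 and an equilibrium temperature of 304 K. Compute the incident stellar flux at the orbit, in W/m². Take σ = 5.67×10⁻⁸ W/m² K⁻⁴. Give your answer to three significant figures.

3070 W/m²

From S(1−α)/4 = σT⁴: S = 4σT⁴/(1−α).
σT⁴ = 5.67×10⁻⁸·(304)⁴ = 484.3 W/m².
S = 4·484.3/0.63 = 3075 W/m².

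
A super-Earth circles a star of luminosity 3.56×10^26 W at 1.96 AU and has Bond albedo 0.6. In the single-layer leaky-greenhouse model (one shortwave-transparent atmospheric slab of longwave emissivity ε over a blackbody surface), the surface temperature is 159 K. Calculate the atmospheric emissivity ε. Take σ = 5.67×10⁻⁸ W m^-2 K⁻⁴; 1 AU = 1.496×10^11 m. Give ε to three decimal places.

d = 1.96 × 1.496×10^11 m = 2.932×10^11 m.
Flux at the orbit: S = L/(4πd²) = 3.56×10^26/(4π·(2.93×10^11)²) = 329.5 W m^-2.
TOA balance gives T_e = 155.3 K.
Since (2−ε)/2 = (T_e/T_s)⁴ = 0.9093, ε = 0.1815.

0.181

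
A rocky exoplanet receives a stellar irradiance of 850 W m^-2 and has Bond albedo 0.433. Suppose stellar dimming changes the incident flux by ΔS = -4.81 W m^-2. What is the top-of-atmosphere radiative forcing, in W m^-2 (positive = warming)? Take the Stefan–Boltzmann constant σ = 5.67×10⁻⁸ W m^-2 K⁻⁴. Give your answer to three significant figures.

-0.682 W m^-2

TOA radiative forcing: ΔF = (1−α)ΔS/4 = 0.567·(-4.81)/4 = -0.6818 W m^-2.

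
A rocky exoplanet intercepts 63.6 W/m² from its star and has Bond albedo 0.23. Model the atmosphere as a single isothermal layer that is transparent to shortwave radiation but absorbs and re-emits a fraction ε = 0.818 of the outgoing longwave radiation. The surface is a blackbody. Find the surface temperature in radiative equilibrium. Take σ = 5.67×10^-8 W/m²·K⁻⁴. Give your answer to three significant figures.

138 K

The planet radiates to space at T_e = [S(1−α)/(4σ)]^(1/4) = 121.2 K.
Surface balance with a leaky layer gives σT_s⁴ = σT_e⁴·2/(2−ε), so T_s = T_e·[2/(2−0.818)]^(1/4) = 138.3 K.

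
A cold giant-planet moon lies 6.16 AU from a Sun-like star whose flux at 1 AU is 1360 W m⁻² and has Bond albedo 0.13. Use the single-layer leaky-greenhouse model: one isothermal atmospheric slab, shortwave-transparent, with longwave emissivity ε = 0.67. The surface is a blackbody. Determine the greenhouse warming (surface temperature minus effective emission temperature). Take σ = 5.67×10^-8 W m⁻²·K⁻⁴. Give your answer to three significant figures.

By the inverse-square law, S = 1360/6.16² = 35.84 W m⁻².
The planet radiates to space at T_e = [S(1−α)/(4σ)]^(1/4) = 108.3 K.
Surface balance with a leaky layer gives σT_s⁴ = σT_e⁴·2/(2−ε), so T_s = T_e·[2/(2−0.67)]^(1/4) = 119.9 K.
The atmosphere warms the surface by 11.63 K.

11.6 kelvin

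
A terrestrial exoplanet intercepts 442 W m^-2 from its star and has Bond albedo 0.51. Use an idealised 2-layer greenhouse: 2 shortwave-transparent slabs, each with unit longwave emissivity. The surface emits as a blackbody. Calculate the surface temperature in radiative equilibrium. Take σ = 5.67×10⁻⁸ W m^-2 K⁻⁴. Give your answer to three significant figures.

OLR = S(1−α)/4 = 54.14 W m^-2; the top layer radiates at T_e = 175.8 K.
Layer-by-layer balance gives σT_s⁴ = (N+1)σT_e⁴, so T_s = 3^¼·175.8 = 231.4 K.

231 K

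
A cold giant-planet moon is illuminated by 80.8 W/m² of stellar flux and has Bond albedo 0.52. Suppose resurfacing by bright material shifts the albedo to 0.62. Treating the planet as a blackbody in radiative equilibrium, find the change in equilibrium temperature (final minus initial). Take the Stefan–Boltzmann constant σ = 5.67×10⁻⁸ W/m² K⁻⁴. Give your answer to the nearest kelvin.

-6 kelvin

Initial: T₁ = [S(1−0.52)/(4σ)]^(1/4) = 114.4 K.
With α = 0.62, T₂ = 107.9 K.
Change: 107.9 − 114.4 = -6.487 K.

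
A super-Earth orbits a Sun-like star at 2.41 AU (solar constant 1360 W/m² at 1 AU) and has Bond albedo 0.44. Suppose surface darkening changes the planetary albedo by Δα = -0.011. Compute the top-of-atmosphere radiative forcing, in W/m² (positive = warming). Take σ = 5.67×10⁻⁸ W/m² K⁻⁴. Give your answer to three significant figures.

0.644 W/m²

Irradiance scales as 1/d², so S = 1360 W/m² × (1/2.41)² = 234.2 W/m².
TOA radiative forcing: ΔF = −S·Δα/4 = −234.2·(-0.011)/4 = 0.6439 W/m².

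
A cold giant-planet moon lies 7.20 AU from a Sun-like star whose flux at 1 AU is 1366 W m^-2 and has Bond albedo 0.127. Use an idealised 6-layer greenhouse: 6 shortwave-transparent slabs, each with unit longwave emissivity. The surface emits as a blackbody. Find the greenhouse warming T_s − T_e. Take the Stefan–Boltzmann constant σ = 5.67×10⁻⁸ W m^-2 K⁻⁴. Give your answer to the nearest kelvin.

63 K

By the inverse-square law, S = 1366/7.20² = 26.35 W m^-2.
Top-of-atmosphere balance: σT_e⁴ = S(1−α)/4 = 5.751 W m^-2 → T_e = 100.4 K.
T_s = (N+1)^(1/4)·T_e = 163.2 K.
Warming: T_s − T_e = 62.88 K.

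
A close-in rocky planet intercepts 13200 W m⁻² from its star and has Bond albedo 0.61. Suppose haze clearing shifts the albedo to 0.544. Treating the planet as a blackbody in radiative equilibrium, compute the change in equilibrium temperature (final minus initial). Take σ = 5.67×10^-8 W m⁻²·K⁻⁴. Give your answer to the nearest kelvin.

15 K

With α = 0.61, T₁ = 388.1 K.
After:  T₂ = [13200·0.456/(4σ)]^(1/4) = 403.6 K.
Change: 403.6 − 388.1 = 15.47 K.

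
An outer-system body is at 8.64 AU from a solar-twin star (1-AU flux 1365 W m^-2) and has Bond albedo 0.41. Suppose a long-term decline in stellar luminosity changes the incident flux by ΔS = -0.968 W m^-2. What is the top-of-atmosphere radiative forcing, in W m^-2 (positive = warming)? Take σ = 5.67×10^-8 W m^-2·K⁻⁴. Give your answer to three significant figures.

By the inverse-square law, S = 1365/8.64² = 18.29 W m^-2.
ΔF = Δ[S(1−α)]/4 = (1−0.41)·-0.968/4 = -0.1428 W m^-2.

-0.143 W m^-2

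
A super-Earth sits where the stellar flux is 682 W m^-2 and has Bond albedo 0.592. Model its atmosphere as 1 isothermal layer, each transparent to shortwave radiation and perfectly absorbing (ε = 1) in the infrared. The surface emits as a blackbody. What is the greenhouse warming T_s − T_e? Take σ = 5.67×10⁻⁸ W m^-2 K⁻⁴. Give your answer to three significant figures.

35.4 kelvin

The effective emission temperature is T_e = [S(1−α)/(4σ)]^¼ = 187.2 K.
T_s = (N+1)^(1/4)·T_e = 222.6 K.
Warming: T_s − T_e = 35.41 K.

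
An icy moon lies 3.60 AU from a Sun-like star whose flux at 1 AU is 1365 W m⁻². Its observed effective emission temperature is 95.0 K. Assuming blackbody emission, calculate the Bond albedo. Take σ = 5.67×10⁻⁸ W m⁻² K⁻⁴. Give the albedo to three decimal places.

Irradiance scales as 1/d², so S = 1365 W m⁻² × (1/3.60)² = 105.3 W m⁻².
Energy balance: S(1−α)/4 = σT⁴, so 1−α = 4σT⁴/S.
4σT⁴ = 4·5.67×10⁻⁸·(95.0)⁴ = 18.47 W m⁻².
Hence α = 1 − 18.47/105.3 = 0.8246.

0.825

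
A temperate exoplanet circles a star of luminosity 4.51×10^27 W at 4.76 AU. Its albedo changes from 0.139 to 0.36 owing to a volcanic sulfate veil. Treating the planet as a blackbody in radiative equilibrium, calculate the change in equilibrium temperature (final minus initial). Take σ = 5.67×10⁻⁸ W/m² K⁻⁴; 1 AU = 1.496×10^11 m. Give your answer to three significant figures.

-16.3 K

Orbital distance: d = 4.76 AU = 7.121×10^11 m.
Flux at the orbit: S = L/(4πd²) = 4.51×10^27/(4π·(7.12×10^11)²) = 707.8 W/m².
Initial: T₁ = [S(1−0.139)/(4σ)]^(1/4) = 227.7 K.
Final:   T₂ = [S(1−0.36)/(4σ)]^(1/4) = 211.4 K.
Change: 211.4 − 227.7 = -16.27 K.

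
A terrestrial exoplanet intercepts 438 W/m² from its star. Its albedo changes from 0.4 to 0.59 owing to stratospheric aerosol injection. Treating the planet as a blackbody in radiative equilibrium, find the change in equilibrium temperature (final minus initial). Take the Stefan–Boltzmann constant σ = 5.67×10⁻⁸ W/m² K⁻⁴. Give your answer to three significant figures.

-16.8 kelvin

Before: T₁ = [438.0·0.6/(4σ)]^(1/4) = 184.5 K.
Final:   T₂ = [S(1−0.59)/(4σ)]^(1/4) = 167.7 K.
ΔT = T₂ − T₁ = -16.75 K.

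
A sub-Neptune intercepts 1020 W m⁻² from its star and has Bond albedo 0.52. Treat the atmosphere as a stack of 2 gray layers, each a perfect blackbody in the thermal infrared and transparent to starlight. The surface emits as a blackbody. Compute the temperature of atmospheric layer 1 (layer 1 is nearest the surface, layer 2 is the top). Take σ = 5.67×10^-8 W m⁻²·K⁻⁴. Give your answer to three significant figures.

256 K

The effective emission temperature is T_e = [S(1−α)/(4σ)]^¼ = 215.6 K.
The net upward flux σT_e⁴ is constant between every pair of levels, so T_k⁴ = (N+1−k)T_e⁴.
T_1 = (2)^(1/4)·215.6 = 256.3 K.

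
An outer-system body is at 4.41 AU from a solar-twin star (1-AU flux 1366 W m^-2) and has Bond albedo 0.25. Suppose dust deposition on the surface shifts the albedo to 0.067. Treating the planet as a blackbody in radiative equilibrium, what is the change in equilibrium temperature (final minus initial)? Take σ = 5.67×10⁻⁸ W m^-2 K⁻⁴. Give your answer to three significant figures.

Irradiance scales as 1/d², so S = 1366 W m^-2 × (1/4.41)² = 70.24 W m^-2.
With α = 0.25, T₁ = 123.5 K.
Final:   T₂ = [S(1−0.067)/(4σ)]^(1/4) = 130.4 K.
ΔT = T₂ − T₁ = 6.926 K.

6.93 K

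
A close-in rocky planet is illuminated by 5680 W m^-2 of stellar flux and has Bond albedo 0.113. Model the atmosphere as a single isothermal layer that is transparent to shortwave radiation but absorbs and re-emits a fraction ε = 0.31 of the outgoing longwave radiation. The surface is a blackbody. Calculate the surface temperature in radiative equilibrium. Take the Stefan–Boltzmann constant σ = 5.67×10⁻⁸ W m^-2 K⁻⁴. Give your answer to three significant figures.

403 K

The planet radiates to space at T_e = [S(1−α)/(4σ)]^(1/4) = 386.1 K.
The surface balance (absorbed SW + ε·downward IR = σT_s⁴) with T_a⁴ = T_s⁴/2 reduces to T_s = T_e·[2/(2−ε)]^¼ = 402.7 K.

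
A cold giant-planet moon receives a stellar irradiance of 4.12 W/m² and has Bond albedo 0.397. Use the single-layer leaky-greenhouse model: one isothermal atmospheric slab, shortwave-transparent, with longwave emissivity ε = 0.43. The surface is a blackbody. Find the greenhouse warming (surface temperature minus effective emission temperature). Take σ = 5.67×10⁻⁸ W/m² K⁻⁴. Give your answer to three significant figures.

Effective emission temperature (TOA balance): σT_e⁴ = S(1−α)/4 = 0.6211 W/m² → T_e = 57.53 K.
The surface balance (absorbed SW + ε·downward IR = σT_s⁴) with T_a⁴ = T_s⁴/2 reduces to T_s = T_e·[2/(2−ε)]^¼ = 61.12 K.
T_s − T_e = 61.12 − 57.53 = 3.589 K.

3.59 kelvin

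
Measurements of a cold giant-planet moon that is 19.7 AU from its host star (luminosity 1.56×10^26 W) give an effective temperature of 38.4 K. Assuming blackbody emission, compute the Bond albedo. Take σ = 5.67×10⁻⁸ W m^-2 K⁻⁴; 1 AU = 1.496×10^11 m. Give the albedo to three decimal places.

Orbital distance: d = 19.7 AU = 2.947×10^12 m.
Flux at the orbit: S = L/(4πd²) = 1.56×10^26/(4π·(2.95×10^12)²) = 1.429 W m^-2.
From σT⁴ = S(1−α)/4 we invert for α: 1−α = 4σT⁴/S.
σT⁴ = 0.1233 W m^-2, so 4σT⁴ = 0.4931 W m^-2.
Hence α = 1 − 0.4931/1.429 = 0.6550.

0.655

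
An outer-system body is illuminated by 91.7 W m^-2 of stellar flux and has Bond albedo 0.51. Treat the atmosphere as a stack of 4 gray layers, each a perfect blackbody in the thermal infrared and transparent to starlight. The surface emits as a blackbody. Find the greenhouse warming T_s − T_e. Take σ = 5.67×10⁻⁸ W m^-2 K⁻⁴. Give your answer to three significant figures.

58.8 kelvin

The effective emission temperature is T_e = [S(1−α)/(4σ)]^¼ = 118.6 K.
T_s = (N+1)^(1/4)·T_e = 177.4 K.
So the greenhouse effect raises the surface by 177.4 − 118.6 = 58.77 K.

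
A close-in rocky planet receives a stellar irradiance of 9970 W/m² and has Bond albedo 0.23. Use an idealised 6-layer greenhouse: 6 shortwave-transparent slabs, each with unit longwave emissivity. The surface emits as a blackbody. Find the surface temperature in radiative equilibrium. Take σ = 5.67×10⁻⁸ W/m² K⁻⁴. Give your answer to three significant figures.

698 K

Top-of-atmosphere balance: σT_e⁴ = S(1−α)/4 = 1919 W/m² → T_e = 428.9 K.
For an N-layer opaque stack, T_s⁴ = (N+1)T_e⁴, hence T_s = (7)^(1/4)×428.9 K = 697.7 K.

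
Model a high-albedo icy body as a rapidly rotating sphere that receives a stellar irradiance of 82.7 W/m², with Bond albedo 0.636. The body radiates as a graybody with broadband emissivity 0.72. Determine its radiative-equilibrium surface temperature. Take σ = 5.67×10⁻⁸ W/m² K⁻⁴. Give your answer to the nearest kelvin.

Absorbed flux (global mean): S(1−α)/4 = 82.70·0.364/4 = 7.526 W/m².
Radiative balance εσT⁴ = 7.526 gives T = [7.526/(0.72·σ)]^(1/4) = 116.5 K.

117 K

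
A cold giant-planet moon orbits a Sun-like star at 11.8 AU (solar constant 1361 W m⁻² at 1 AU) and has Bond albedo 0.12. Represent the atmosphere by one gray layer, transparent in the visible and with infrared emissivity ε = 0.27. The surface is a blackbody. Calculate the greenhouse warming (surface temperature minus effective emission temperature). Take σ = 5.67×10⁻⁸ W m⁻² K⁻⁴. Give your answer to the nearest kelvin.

3 K

Flux at the orbit: S = 1361/(11.8)² = 9.774 W m⁻².
The planet radiates to space at T_e = [S(1−α)/(4σ)]^(1/4) = 78.48 K.
Surface balance with a leaky layer gives σT_s⁴ = σT_e⁴·2/(2−ε), so T_s = T_e·[2/(2−0.27)]^(1/4) = 81.37 K.
The atmosphere warms the surface by 2.897 K.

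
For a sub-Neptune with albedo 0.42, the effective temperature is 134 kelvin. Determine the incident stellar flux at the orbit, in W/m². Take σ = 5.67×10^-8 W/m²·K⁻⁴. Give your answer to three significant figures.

126 W/m²

Invert the energy balance for S: S = 4σT⁴/(1−α).
The emitted flux is σT⁴ = 18.28 W/m².
S = 4·18.28/0.58 = 126.1 W/m².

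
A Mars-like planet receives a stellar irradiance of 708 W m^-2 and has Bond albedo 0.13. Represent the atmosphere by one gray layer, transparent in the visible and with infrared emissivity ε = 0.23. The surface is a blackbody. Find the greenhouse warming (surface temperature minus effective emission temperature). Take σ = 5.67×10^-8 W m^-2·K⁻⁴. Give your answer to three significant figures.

Effective emission temperature (TOA balance): σT_e⁴ = S(1−α)/4 = 154.0 W m^-2 → T_e = 228.3 K.
For a single slab of emissivity ε, T_s⁴ = 2T_e⁴/(2−ε); thus T_s = 228.3·(1.13)^(1/4) = 235.4 K.
The atmosphere warms the surface by 7.080 K.

7.08 K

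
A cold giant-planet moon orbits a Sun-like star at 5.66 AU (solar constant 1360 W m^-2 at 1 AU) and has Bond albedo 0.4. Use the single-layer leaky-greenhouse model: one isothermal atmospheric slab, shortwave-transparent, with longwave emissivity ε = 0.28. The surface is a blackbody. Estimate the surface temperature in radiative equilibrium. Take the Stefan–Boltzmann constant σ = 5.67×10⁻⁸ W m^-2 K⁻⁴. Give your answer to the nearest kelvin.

Irradiance scales as 1/d², so S = 1360 W m^-2 × (1/5.66)² = 42.45 W m^-2.
The planet radiates to space at T_e = [S(1−α)/(4σ)]^(1/4) = 102.9 K.
For a single slab of emissivity ε, T_s⁴ = 2T_e⁴/(2−ε); thus T_s = 102.9·(1.163)^(1/4) = 106.9 K.

107 kelvin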